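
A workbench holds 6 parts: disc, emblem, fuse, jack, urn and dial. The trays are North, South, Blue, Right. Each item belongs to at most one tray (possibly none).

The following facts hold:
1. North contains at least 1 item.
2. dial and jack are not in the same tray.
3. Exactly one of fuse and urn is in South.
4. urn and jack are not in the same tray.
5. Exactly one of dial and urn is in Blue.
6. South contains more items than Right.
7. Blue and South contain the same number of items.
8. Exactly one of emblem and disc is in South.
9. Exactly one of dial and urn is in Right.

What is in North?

North = {jack}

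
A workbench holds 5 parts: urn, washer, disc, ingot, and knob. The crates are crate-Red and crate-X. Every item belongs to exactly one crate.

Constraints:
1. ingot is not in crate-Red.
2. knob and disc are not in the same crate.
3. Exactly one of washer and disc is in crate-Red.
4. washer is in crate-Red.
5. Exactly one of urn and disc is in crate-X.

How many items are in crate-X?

2

From (1): ingot ∉ crate-Red.
From (4): washer ∈ crate-Red.
(3) (exactly one): disc ∉ crate-Red.
Only one crate left: disc ∈ crate-X.
Only one crate left: ingot ∈ crate-X.
(2): knob ∉ crate-X.
(5) (exactly one): urn ∉ crate-X.
Only one crate left: urn ∈ crate-Red.
Only one crate left: knob ∈ crate-Red.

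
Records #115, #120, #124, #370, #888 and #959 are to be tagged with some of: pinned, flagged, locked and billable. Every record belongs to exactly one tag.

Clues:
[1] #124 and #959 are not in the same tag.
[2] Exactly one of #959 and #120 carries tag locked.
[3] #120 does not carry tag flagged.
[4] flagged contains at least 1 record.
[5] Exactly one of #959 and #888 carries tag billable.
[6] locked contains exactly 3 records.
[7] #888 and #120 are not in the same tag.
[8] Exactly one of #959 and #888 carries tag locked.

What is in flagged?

flagged = {#124}

From (3): #120 ∉ flagged.
Suppose #115 ∈ flagged: no assignment then satisfies all the clues, so #115 ∉ flagged.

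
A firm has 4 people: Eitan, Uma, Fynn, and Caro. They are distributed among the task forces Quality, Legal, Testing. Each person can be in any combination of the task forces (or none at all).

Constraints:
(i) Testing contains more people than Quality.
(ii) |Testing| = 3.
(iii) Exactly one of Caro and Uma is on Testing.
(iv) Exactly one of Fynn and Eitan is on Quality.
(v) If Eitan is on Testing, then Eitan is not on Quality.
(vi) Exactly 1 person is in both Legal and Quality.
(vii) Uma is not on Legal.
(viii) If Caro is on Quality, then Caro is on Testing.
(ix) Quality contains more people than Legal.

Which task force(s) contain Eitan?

Eitan: Testing

From (vii): Uma ∉ Legal.
Suppose Eitan ∈ Quality: no assignment then satisfies all the clues, so Eitan ∉ Quality.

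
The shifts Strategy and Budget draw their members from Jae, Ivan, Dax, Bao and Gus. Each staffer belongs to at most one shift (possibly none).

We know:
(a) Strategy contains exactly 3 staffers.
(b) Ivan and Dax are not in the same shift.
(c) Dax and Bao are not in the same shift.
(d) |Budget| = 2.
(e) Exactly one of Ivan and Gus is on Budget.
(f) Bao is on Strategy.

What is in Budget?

Budget = {Dax, Gus}

From (f): Bao ∈ Strategy.
(c): Dax ∉ Strategy.
Suppose Jae ∈ Budget: no assignment then satisfies all the clues, so Jae ∉ Budget.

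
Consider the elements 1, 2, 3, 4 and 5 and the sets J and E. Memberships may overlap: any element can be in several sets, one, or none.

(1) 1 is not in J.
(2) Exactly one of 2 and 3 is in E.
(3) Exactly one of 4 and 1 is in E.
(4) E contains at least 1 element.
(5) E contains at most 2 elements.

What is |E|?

2

From (1): 1 ∉ J.
Suppose 5 ∈ E: no assignment then satisfies all the clues, so 5 ∉ E.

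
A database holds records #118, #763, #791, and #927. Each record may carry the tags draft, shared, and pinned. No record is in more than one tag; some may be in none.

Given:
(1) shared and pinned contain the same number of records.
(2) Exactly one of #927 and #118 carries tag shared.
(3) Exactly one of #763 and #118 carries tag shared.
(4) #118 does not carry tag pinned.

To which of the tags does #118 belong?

#118: shared

From (4): #118 ∉ pinned.
Suppose #118 ∈ draft: no assignment then satisfies all the clues, so #118 ∉ draft.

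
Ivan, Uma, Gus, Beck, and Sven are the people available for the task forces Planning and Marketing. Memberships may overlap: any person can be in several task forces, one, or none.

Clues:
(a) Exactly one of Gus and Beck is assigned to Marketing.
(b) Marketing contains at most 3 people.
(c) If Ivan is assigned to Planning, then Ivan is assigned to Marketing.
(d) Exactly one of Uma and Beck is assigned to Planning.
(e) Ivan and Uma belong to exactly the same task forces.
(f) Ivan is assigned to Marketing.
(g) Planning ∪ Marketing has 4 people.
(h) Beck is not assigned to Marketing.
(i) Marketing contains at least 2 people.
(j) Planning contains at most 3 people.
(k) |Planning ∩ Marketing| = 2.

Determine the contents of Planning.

Planning = {Ivan, Sven, Uma}

From (f): Ivan ∈ Marketing.
From (h): Beck ∉ Marketing.
(a) (exactly one): Gus ∈ Marketing.
(e): Uma matches Ivan: Uma ∈ Marketing.
(b): Marketing already has 3, so the rest are out.
Suppose Ivan ∉ Planning: no assignment then satisfies all the clues, so Ivan ∈ Planning.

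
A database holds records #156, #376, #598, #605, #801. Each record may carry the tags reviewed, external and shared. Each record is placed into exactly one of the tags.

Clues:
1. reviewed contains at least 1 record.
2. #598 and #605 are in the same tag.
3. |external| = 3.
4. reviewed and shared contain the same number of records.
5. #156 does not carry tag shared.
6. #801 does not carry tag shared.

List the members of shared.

shared = {#376}

From (5): #156 ∉ shared.
From (6): #801 ∉ shared.
Suppose #376 ∉ shared: no assignment then satisfies all the clues, so #376 ∈ shared.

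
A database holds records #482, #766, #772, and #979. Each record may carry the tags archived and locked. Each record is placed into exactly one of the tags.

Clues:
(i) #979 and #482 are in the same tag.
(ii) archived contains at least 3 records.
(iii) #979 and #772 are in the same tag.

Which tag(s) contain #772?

#772: archived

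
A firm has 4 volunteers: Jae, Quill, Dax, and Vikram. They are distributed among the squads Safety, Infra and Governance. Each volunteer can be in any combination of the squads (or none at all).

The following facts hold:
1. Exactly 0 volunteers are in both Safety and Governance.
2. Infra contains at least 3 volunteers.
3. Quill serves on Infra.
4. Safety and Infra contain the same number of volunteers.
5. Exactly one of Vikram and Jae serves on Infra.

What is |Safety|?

From (3): Quill ∈ Infra.
Suppose Dax ∉ Infra: no assignment then satisfies all the clues, so Dax ∈ Infra.

3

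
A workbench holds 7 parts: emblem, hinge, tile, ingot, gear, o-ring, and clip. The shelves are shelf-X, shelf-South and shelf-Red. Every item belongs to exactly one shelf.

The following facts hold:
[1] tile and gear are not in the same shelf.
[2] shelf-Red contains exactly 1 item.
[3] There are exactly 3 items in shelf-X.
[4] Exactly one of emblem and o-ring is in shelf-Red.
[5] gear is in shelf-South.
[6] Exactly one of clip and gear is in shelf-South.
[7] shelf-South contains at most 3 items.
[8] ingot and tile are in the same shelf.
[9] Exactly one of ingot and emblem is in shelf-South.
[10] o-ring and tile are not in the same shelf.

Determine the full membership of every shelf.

From (5): gear ∈ shelf-South.
(1): tile ∉ shelf-South.
(6) (exactly one): clip ∉ shelf-South.
(8): ingot matches tile: ingot ∉ shelf-South.
(9) (exactly one): emblem ∈ shelf-South.
(4) (exactly one): o-ring ∈ shelf-Red.
(10): tile ∉ shelf-Red.
Only one shelf left: tile ∈ shelf-X.
(2): shelf-Red already has 1, so the rest are out.
(8): ingot matches tile: ingot ∈ shelf-X.
Only one shelf left: clip ∈ shelf-X.
Only one shelf left: hinge ∈ shelf-South.

shelf-X = {clip, ingot, tile}; shelf-South = {emblem, gear, hinge}; shelf-Red = {o-ring}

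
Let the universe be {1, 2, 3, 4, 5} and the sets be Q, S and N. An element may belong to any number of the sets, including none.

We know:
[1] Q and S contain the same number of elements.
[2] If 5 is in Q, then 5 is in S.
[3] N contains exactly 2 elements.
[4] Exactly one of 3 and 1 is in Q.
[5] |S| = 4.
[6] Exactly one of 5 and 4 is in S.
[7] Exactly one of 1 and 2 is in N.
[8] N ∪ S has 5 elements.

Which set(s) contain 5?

5: Q, S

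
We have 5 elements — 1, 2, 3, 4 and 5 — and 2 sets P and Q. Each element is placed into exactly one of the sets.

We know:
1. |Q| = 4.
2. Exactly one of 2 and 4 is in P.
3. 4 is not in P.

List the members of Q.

From (3): 4 ∉ P.
(2) (exactly one): 2 ∈ P.
Only one set left: 4 ∈ Q.
(1): only 4 candidates remain for Q, so all are in.

Q = {1, 3, 4, 5}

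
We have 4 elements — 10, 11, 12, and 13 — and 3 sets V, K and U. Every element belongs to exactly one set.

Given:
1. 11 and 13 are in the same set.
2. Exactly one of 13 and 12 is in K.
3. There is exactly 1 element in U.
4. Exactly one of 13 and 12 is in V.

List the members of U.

U = {10}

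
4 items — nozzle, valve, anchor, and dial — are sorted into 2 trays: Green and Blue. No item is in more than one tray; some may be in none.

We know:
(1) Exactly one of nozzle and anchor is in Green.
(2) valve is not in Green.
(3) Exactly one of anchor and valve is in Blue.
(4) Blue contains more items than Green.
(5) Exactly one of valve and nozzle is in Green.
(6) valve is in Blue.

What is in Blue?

Blue = {dial, valve}

From (2): valve ∉ Green.
From (6): valve ∈ Blue.
(3) (exactly one): anchor ∉ Blue.
(5) (exactly one): nozzle ∈ Green.
(1) (exactly one): anchor ∉ Green.
Suppose dial ∉ Blue: no assignment then satisfies all the clues, so dial ∈ Blue.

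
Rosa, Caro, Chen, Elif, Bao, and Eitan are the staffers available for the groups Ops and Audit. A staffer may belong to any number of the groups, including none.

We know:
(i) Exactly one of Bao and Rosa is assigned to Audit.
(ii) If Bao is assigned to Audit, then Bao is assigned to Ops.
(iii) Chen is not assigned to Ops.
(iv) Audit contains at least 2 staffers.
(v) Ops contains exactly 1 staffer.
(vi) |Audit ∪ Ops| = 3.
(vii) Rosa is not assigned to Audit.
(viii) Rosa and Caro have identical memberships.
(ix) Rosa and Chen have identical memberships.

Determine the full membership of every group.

Ops = {Bao}; Audit = {Bao, Eitan, Elif}

From (iii): Chen ∉ Ops.
From (vii): Rosa ∉ Audit.
(i) (exactly one): Bao ∈ Audit.
(ii): Bao ∈ Ops.
(v): Ops already has 1, so the rest are out.
(viii): Caro matches Rosa: Caro ∉ Audit.
(ix): Chen matches Rosa: Chen ∉ Audit.
Suppose Elif ∉ Audit: no assignment then satisfies all the clues, so Elif ∈ Audit.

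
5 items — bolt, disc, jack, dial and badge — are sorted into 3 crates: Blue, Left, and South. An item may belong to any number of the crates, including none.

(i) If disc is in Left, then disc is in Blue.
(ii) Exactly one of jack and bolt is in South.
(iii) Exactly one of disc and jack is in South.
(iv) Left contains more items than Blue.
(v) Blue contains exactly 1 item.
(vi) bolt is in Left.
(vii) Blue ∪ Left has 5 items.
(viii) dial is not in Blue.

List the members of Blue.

Blue = {disc}

From (vi): bolt ∈ Left.
From (viii): dial ∉ Blue.
Suppose bolt ∈ Blue: no assignment then satisfies all the clues, so bolt ∉ Blue.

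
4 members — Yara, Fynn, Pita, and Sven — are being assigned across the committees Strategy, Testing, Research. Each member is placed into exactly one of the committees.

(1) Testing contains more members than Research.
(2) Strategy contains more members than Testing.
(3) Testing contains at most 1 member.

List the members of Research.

Research = {}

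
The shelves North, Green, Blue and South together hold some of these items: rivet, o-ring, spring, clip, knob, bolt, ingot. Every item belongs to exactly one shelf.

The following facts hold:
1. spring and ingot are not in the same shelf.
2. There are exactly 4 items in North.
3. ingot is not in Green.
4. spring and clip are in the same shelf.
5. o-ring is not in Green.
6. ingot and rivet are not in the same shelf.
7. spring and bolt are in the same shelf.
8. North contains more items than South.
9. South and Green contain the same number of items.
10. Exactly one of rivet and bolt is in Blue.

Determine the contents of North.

North = {bolt, clip, o-ring, spring}

From (3): ingot ∉ Green.
From (5): o-ring ∉ Green.
Suppose rivet ∈ North: no assignment then satisfies all the clues, so rivet ∉ North.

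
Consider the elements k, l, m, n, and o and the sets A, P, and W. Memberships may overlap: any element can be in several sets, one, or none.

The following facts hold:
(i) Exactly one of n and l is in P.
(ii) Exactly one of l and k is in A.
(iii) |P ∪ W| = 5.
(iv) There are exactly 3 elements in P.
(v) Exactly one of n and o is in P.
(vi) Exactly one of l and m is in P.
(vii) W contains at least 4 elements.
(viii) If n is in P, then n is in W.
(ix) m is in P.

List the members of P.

P = {k, m, n}

From (ix): m ∈ P.
(vi) (exactly one): l ∉ P.
(i) (exactly one): n ∈ P.
(v) (exactly one): o ∉ P.
(viii): n ∈ W.
(iv): only 3 candidates remain for P, so all are in.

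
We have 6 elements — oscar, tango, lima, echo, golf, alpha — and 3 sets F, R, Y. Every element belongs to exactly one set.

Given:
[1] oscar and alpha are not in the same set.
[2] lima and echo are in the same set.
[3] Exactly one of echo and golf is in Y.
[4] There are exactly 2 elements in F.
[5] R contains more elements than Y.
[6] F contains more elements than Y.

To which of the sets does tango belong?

tango: F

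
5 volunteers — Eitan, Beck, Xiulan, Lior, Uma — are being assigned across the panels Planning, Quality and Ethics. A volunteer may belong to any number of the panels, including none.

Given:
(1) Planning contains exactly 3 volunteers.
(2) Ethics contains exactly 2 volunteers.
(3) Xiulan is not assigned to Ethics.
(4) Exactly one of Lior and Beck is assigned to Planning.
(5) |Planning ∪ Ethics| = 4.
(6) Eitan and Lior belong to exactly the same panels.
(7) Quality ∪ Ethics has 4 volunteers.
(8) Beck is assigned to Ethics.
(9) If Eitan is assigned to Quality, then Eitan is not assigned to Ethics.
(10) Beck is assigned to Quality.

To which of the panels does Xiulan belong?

Xiulan: none

From (3): Xiulan ∉ Ethics.
From (8): Beck ∈ Ethics.
From (10): Beck ∈ Quality.
Suppose Xiulan ∈ Planning: no assignment then satisfies all the clues, so Xiulan ∉ Planning.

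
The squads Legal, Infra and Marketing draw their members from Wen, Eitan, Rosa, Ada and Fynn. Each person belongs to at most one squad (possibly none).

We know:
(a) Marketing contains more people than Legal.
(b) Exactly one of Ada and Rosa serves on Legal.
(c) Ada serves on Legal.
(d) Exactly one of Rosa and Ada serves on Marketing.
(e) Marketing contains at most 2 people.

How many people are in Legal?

1

From (c): Ada ∈ Legal.
(b) (exactly one): Rosa ∉ Legal.
(d) (exactly one): Rosa ∈ Marketing.
Suppose Wen ∈ Legal: no assignment then satisfies all the clues, so Wen ∉ Legal.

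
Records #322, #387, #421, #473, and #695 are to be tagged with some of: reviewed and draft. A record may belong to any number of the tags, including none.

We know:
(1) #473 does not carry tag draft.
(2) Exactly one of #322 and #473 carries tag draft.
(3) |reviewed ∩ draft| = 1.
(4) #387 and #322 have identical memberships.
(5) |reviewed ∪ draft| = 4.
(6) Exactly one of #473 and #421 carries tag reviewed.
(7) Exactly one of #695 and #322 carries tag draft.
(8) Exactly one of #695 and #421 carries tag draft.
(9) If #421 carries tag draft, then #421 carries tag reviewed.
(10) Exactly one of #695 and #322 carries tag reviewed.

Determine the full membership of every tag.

reviewed = {#421, #695}; draft = {#322, #387, #421}

From (1): #473 ∉ draft.
(2) (exactly one): #322 ∈ draft.
(4): #387 matches #322: #387 ∈ draft.
(7) (exactly one): #695 ∉ draft.
(8) (exactly one): #421 ∈ draft.
(9): #421 ∈ reviewed.
(6) (exactly one): #473 ∉ reviewed.
Suppose #322 ∈ reviewed: no assignment then satisfies all the clues, so #322 ∉ reviewed.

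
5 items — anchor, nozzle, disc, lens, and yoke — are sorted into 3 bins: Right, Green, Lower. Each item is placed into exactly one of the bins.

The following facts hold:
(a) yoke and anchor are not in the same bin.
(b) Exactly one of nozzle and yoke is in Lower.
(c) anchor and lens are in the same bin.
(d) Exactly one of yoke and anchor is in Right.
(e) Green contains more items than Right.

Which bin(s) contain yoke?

yoke: Right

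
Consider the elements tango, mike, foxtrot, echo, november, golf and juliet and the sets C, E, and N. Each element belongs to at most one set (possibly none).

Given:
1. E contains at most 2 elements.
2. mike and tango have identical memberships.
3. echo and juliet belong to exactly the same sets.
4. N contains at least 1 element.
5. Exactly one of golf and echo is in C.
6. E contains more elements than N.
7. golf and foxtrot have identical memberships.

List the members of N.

N = {november}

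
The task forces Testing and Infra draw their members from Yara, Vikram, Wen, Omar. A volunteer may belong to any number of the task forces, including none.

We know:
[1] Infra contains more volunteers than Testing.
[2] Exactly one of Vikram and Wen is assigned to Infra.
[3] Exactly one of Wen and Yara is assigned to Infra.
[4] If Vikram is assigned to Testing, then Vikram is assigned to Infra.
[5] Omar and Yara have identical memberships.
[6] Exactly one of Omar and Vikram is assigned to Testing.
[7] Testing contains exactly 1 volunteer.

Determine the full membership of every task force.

Testing = {Vikram}; Infra = {Omar, Vikram, Yara}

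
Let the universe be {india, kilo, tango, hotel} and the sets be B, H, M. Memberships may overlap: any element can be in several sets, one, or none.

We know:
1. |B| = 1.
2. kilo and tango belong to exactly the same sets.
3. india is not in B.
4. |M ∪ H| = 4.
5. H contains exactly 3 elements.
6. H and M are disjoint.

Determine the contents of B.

From (3): india ∉ B.
Suppose kilo ∈ B: no assignment then satisfies all the clues, so kilo ∉ B.

B = {hotel}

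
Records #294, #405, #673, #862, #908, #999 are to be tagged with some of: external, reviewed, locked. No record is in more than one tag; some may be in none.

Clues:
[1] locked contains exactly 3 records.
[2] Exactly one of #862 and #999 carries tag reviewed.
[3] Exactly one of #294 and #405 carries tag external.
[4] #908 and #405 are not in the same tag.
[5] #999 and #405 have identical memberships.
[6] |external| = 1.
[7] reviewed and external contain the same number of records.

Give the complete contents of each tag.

external = {#294}; reviewed = {#862}; locked = {#405, #673, #999}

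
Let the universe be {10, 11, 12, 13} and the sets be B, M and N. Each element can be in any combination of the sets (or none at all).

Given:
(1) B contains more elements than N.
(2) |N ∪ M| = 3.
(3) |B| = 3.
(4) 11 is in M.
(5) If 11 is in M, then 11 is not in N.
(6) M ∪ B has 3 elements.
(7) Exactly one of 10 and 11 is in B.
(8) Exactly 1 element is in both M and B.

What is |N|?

2

From (4): 11 ∈ M.
(5): 11 ∉ N.
Suppose 10 ∈ B: no assignment then satisfies all the clues, so 10 ∉ B.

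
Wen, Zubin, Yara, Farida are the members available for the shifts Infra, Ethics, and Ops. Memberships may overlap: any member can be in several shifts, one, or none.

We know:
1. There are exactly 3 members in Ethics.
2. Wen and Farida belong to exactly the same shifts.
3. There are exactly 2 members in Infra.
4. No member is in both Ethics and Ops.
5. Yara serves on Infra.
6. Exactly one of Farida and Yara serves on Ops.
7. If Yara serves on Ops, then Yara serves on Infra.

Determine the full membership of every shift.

Infra = {Yara, Zubin}; Ethics = {Farida, Wen, Zubin}; Ops = {Yara}

From (5): Yara ∈ Infra.
Suppose Wen ∈ Infra: no assignment then satisfies all the clues, so Wen ∉ Infra.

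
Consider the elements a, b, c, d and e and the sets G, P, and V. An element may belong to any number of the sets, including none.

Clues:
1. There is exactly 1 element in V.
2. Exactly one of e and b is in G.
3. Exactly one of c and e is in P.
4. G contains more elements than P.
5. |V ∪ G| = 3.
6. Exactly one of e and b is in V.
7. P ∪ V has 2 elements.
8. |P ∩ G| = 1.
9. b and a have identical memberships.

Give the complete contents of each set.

G = {c, d, e}; P = {c}; V = {e}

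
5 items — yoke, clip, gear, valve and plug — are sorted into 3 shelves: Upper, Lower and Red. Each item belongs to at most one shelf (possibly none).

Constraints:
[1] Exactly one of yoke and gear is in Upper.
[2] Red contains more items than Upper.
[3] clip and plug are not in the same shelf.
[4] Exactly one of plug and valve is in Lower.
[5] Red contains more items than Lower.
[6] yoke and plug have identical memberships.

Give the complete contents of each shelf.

Upper = {gear}; Lower = {valve}; Red = {plug, yoke}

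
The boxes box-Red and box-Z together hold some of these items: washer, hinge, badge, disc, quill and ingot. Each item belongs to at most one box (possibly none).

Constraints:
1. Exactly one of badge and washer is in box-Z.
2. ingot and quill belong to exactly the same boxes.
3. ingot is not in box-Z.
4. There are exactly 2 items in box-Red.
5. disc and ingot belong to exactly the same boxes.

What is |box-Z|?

1

From (3): ingot ∉ box-Z.
(2): quill matches ingot: quill ∉ box-Z.
(5): disc matches ingot: disc ∉ box-Z.
Suppose hinge ∉ box-Red: no assignment then satisfies all the clues, so hinge ∈ box-Red.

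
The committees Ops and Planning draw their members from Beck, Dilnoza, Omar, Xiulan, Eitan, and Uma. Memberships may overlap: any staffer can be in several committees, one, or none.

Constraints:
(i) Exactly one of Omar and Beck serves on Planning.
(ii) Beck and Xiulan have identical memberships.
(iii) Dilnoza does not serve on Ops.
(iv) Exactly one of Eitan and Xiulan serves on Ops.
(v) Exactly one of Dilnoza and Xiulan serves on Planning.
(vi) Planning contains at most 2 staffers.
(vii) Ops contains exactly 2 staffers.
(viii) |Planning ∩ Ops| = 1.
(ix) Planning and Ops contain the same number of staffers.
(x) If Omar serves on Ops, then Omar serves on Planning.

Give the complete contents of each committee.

From (iii): Dilnoza ∉ Ops.
Suppose Beck ∈ Ops: no assignment then satisfies all the clues, so Beck ∉ Ops.

Ops = {Eitan, Omar}; Planning = {Dilnoza, Omar}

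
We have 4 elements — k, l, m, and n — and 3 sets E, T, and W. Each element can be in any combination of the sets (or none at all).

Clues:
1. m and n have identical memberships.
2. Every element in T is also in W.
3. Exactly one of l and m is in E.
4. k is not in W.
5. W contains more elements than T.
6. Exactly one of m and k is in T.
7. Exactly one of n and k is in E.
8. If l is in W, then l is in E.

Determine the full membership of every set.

E = {k, l}; T = {m, n}; W = {l, m, n}

From (4): k ∉ W.
(2) contrapositive: k ∉ T.
(6) (exactly one): m ∈ T.
(1): n matches m: n ∈ T.
(2) with m ∈ T: m ∈ W.
(2) with n ∈ T: n ∈ W.
Suppose k ∉ E: no assignment then satisfies all the clues, so k ∈ E.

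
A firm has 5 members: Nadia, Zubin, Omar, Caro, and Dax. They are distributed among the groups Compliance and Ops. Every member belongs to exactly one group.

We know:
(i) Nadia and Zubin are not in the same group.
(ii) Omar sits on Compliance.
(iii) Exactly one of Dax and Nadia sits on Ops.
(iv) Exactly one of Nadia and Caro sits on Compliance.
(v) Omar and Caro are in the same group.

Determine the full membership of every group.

Compliance = {Caro, Dax, Omar, Zubin}; Ops = {Nadia}

From (ii): Omar ∈ Compliance.
(v): Caro matches Omar: Caro ∈ Compliance.
(iv) (exactly one): Nadia ∉ Compliance.
Only one group left: Nadia ∈ Ops.
(i): Zubin ∉ Ops.
(iii) (exactly one): Dax ∉ Ops.
Only one group left: Zubin ∈ Compliance.
Only one group left: Dax ∈ Compliance.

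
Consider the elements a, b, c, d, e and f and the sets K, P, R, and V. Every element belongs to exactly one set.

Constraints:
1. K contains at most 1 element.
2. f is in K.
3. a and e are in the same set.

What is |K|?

From (2): f ∈ K.
(1): K already has 1, so the rest are out.

1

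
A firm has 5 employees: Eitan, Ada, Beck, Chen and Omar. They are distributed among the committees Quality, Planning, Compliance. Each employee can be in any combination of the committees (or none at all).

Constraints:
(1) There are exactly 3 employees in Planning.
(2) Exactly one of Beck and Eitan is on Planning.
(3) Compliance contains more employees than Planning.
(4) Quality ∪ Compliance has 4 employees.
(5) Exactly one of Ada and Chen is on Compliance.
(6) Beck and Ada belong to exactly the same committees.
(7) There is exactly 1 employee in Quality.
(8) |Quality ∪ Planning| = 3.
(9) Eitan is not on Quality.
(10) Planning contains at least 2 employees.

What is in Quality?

From (9): Eitan ∉ Quality.
Suppose Ada ∈ Quality: no assignment then satisfies all the clues, so Ada ∉ Quality.

Quality = {Omar}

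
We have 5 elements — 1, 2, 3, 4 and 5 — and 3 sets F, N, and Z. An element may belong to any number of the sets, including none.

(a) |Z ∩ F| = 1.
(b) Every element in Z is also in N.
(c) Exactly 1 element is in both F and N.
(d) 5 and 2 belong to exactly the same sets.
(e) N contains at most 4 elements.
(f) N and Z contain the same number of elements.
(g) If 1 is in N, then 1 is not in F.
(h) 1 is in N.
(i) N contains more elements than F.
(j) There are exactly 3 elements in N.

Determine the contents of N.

N = {1, 3, 4}

From (h): 1 ∈ N.
(g): 1 ∉ F.
Suppose 2 ∈ N: no assignment then satisfies all the clues, so 2 ∉ N.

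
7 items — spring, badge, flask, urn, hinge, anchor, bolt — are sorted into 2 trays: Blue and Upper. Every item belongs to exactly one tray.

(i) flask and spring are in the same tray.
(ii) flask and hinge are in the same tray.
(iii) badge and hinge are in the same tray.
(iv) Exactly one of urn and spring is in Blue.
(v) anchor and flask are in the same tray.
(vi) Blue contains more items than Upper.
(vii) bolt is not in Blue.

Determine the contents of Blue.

Blue = {anchor, badge, flask, hinge, spring}

From (vii): bolt ∉ Blue.
Only one tray left: bolt ∈ Upper.
Suppose spring ∉ Blue: no assignment then satisfies all the clues, so spring ∈ Blue.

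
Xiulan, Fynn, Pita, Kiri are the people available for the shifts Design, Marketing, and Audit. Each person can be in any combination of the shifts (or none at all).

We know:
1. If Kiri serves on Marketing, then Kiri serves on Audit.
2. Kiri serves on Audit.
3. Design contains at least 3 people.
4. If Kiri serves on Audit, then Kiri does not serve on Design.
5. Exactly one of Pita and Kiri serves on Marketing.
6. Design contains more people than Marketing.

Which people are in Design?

From (2): Kiri ∈ Audit.
(4): Kiri ∉ Design.
(3): only 3 candidates remain for Design, so all are in.

Design = {Fynn, Pita, Xiulan}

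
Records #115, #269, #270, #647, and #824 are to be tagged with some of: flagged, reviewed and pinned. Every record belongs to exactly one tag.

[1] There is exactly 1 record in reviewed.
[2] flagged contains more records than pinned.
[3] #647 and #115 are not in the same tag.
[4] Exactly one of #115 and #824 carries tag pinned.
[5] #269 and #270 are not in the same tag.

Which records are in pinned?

pinned = {#115}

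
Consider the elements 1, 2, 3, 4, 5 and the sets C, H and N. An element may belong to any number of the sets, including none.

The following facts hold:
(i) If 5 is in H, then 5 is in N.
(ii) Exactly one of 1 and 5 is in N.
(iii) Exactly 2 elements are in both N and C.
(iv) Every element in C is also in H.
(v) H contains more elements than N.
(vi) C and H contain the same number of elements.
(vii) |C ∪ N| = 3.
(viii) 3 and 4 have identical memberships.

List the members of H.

H = {1, 2, 5}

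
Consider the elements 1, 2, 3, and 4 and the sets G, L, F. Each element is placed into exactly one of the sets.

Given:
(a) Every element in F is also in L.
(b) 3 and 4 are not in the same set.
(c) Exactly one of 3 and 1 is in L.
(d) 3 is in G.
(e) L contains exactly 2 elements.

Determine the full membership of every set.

G = {2, 3}; L = {1, 4}; F = {}

From (d): 3 ∈ G.
(b): 4 ∉ G.
(c) (exactly one): 1 ∈ L.
Suppose 2 ∉ G: no assignment then satisfies all the clues, so 2 ∈ G.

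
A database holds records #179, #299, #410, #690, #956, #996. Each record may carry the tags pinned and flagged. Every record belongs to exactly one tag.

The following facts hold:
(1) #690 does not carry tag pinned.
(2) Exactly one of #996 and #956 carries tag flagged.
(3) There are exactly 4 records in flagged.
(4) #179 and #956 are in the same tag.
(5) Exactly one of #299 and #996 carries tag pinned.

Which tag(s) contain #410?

#410: pinned

From (1): #690 ∉ pinned.
Only one tag left: #690 ∈ flagged.
Suppose #410 ∉ pinned: no assignment then satisfies all the clues, so #410 ∈ pinned.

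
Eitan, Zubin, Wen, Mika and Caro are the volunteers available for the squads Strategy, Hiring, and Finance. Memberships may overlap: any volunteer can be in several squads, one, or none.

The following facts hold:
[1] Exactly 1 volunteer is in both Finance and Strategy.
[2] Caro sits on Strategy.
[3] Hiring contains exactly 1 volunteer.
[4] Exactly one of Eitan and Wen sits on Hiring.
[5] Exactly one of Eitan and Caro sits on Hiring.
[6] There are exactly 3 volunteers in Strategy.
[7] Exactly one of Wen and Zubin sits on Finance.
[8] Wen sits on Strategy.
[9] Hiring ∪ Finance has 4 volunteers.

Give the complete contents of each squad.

Strategy = {Caro, Eitan, Wen}; Hiring = {Eitan}; Finance = {Caro, Mika, Zubin}

From (2): Caro ∈ Strategy.
From (8): Wen ∈ Strategy.
Suppose Eitan ∉ Strategy: no assignment then satisfies all the clues, so Eitan ∈ Strategy.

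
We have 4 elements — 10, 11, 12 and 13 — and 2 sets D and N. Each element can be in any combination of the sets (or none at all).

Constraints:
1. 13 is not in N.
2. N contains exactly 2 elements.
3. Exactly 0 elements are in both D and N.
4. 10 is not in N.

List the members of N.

From (1): 13 ∉ N.
From (4): 10 ∉ N.
(2): only 2 candidates remain for N, so all are in.

N = {11, 12}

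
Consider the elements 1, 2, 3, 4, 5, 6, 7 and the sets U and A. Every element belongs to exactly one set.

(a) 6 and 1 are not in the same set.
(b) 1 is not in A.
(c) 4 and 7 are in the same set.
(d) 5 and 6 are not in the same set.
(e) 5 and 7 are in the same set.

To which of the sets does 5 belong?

From (b): 1 ∉ A.
Only one set left: 1 ∈ U.
(a): 6 ∉ U.
Only one set left: 6 ∈ A.
(d): 5 ∉ A.
(e): 7 matches 5: 7 ∉ A.
Only one set left: 5 ∈ U.
Only one set left: 7 ∈ U.
(c): 4 matches 7: 4 ∈ U.

5: U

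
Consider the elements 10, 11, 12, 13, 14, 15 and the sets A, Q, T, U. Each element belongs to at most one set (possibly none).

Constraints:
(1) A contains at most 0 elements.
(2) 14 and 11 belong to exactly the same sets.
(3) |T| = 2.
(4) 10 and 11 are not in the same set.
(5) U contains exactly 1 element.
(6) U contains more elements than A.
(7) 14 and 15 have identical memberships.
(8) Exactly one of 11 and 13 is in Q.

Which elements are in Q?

Q = {11, 14, 15}

(1): A already has 0, so the rest are out.
Suppose 10 ∈ Q: no assignment then satisfies all the clues, so 10 ∉ Q.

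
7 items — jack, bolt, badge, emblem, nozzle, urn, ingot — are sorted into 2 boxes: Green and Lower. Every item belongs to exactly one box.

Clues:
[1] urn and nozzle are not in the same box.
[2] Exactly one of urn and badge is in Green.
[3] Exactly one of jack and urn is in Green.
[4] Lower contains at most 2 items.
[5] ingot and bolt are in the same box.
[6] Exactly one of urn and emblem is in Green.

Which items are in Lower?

Lower = {urn}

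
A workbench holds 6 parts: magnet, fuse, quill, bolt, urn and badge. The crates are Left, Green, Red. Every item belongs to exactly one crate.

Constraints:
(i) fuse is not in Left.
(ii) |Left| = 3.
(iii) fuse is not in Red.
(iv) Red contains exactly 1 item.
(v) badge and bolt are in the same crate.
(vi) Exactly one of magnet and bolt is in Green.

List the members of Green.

Green = {fuse, magnet}

From (i): fuse ∉ Left.
From (iii): fuse ∉ Red.
Only one crate left: fuse ∈ Green.
Suppose magnet ∉ Green: no assignment then satisfies all the clues, so magnet ∈ Green.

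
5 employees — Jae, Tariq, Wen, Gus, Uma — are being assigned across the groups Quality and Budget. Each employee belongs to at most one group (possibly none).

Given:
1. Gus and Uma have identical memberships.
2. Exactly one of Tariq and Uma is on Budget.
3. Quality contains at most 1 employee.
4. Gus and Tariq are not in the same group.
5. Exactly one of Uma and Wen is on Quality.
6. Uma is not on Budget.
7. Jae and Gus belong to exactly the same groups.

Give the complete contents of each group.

Quality = {Wen}; Budget = {Tariq}

From (6): Uma ∉ Budget.
(1): Gus matches Uma: Gus ∉ Budget.
(2) (exactly one): Tariq ∈ Budget.
(7): Jae matches Gus: Jae ∉ Budget.
Suppose Jae ∈ Quality: no assignment then satisfies all the clues, so Jae ∉ Quality.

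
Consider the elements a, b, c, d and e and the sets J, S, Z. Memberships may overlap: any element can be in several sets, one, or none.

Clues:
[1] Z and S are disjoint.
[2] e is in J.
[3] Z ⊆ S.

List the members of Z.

Z = {}

From (2): e ∈ J.
Suppose a ∈ Z: no assignment then satisfies all the clues, so a ∉ Z.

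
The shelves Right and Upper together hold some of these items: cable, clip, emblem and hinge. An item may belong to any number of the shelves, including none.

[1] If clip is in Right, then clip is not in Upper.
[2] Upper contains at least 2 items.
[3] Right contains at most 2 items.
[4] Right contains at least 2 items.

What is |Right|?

2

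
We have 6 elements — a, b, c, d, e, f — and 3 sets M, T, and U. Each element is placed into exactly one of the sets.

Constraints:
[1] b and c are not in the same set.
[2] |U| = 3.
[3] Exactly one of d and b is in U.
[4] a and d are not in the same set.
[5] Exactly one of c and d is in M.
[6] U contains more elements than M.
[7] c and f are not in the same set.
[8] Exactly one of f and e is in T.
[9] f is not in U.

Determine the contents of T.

T = {d, f}

From (9): f ∉ U.
Suppose a ∈ T: no assignment then satisfies all the clues, so a ∉ T.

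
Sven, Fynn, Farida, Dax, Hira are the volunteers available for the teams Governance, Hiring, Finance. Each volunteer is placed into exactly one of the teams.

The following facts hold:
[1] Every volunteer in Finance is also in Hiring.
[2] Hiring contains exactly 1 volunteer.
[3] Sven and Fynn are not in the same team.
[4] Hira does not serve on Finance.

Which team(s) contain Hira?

Hira: Governance

From (4): Hira ∉ Finance.
Suppose Hira ∉ Governance: no assignment then satisfies all the clues, so Hira ∈ Governance.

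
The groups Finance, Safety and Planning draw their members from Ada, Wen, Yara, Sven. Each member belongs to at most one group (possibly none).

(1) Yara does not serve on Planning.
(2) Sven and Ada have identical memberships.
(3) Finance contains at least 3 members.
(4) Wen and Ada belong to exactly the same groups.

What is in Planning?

Planning = {}

From (1): Yara ∉ Planning.
Suppose Ada ∈ Planning: no assignment then satisfies all the clues, so Ada ∉ Planning.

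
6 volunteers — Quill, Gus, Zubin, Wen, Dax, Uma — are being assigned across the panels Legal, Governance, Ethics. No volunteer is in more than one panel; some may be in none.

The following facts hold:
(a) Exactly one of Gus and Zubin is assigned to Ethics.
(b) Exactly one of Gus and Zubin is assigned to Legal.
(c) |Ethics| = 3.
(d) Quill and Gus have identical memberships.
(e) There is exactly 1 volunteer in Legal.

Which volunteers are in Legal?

Legal = {Zubin}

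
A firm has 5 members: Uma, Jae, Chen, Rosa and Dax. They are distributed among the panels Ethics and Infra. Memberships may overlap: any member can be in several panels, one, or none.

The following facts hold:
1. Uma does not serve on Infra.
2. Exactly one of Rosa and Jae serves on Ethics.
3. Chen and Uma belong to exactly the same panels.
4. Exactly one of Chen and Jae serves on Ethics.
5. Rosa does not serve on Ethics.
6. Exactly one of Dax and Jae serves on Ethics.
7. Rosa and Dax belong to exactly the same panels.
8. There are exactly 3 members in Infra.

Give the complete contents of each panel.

Ethics = {Jae}; Infra = {Dax, Jae, Rosa}

From (1): Uma ∉ Infra.
From (5): Rosa ∉ Ethics.
(2) (exactly one): Jae ∈ Ethics.
(3): Chen matches Uma: Chen ∉ Infra.
(4) (exactly one): Chen ∉ Ethics.
(6) (exactly one): Dax ∉ Ethics.
(8): only 3 candidates remain for Infra, so all are in.
(3): Uma matches Chen: Uma ∉ Ethics.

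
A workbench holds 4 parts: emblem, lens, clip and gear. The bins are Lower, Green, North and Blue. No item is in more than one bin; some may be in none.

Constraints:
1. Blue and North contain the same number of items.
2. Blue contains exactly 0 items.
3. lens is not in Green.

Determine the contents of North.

North = {}

From (3): lens ∉ Green.
(2): Blue already has 0, so the rest are out.
Suppose emblem ∈ North: no assignment then satisfies all the clues, so emblem ∉ North.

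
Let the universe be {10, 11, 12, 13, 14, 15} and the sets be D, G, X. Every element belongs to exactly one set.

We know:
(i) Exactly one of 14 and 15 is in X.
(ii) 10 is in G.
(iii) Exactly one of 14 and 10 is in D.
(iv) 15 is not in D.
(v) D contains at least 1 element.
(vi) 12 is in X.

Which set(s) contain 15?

From (ii): 10 ∈ G.
From (iv): 15 ∉ D.
From (vi): 12 ∈ X.
(iii) (exactly one): 14 ∈ D.
(i) (exactly one): 15 ∈ X.

15: X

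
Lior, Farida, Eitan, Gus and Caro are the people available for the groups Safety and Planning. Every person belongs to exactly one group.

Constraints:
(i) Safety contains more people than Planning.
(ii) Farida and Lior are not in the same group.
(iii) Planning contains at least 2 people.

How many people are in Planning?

2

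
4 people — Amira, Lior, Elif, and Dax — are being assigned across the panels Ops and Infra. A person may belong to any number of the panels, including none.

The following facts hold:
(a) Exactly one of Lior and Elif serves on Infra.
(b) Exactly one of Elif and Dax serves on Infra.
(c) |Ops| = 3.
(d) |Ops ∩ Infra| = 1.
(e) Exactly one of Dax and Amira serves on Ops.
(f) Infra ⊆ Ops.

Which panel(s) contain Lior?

Lior: Ops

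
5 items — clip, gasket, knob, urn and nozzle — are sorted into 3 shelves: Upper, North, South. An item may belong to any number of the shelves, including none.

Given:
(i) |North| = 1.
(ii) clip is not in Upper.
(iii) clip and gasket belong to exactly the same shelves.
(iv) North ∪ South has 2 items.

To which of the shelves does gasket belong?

gasket: none

From (ii): clip ∉ Upper.
(iii): gasket matches clip: gasket ∉ Upper.
Suppose gasket ∈ North: no assignment then satisfies all the clues, so gasket ∉ North.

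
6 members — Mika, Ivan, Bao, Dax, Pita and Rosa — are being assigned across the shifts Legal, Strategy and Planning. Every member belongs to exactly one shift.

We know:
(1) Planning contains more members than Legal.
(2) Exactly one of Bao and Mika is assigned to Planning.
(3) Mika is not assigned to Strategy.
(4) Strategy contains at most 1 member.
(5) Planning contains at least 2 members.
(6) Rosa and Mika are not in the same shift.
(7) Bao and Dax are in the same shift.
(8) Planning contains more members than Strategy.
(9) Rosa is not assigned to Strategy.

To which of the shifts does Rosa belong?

Rosa: Planning

From (3): Mika ∉ Strategy.
From (9): Rosa ∉ Strategy.
Suppose Rosa ∈ Legal: no assignment then satisfies all the clues, so Rosa ∉ Legal.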